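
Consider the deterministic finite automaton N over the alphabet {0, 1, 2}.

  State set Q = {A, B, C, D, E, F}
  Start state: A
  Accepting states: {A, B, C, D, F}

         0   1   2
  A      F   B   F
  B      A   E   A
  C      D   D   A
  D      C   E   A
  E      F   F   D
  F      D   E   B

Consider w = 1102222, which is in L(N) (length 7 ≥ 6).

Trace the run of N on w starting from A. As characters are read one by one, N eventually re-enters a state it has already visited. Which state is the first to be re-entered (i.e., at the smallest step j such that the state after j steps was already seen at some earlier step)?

B

Run of N on w = 1 1 0 2 2 2 2:
  step 0: A  (start)
  step 1: B  (read 1: A→B)
  step 2: E  (read 1: B→E)
  step 3: F  (read 0: E→F)
  step 4: B  (read 2: F→B)   ← first repeat (B seen earlier)
  step 5: A  (read 2: B→A)
  step 6: F  (read 2: A→F)
  step 7: B  (read 2: F→B)

The earliest repeat is at step j = 4: N is in B, which it already visited at step i = 1.
Pumping length from the standard proof: p = 6 (the number of states). The repeated state found above gives |xy| = j ≤ 6 and |y| = j − i ≥ 1.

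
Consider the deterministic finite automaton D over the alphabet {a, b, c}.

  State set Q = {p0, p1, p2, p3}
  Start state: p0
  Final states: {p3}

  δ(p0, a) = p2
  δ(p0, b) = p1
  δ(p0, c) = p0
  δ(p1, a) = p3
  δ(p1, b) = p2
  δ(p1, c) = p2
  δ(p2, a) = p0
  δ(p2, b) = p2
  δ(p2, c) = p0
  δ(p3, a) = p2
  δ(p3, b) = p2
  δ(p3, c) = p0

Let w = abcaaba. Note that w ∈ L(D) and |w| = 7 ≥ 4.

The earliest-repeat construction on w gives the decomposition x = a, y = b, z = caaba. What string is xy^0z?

acaaba

xy⁰z = xz = a·caaba = acaaba.
Reading y = b takes D from p2 back to p2, so after x the machine is still in p2, and z then leads to the accepting state p3. Hence acaaba ∈ L(D).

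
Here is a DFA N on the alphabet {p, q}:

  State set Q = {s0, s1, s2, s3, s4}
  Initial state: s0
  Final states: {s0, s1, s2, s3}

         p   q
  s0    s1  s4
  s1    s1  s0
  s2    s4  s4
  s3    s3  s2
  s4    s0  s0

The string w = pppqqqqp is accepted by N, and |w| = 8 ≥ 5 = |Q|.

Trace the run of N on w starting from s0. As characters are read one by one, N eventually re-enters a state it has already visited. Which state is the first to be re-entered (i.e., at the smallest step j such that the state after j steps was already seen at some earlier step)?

s1

Run of N on w = p p p q q q q p:
  step 0: s0  (start)
  step 1: s1  (read p: s0→s1)
  step 2: s1  (read p: s1→s1)   ← first repeat (s1 seen earlier)
  step 3: s1  (read p: s1→s1)
  step 4: s0  (read q: s1→s0)
  step 5: s4  (read q: s0→s4)
  step 6: s0  (read q: s4→s0)
  step 7: s4  (read q: s0→s4)
  step 8: s0  (read p: s4→s0)

The earliest repeat is at step j = 2: N is in s1, which it already visited at step i = 1.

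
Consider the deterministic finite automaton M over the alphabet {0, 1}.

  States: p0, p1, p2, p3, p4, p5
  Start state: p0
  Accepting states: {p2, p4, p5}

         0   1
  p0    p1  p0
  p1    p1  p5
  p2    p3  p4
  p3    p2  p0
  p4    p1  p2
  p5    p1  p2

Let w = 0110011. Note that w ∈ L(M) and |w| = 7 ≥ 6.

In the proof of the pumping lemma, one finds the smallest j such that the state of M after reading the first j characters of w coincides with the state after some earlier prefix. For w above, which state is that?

p2

Run of M on w = 0 1 1 0 0 1 1:
  step 0: p0  (start)
  step 1: p1  (read 0: p0→p1)
  step 2: p5  (read 1: p1→p5)
  step 3: p2  (read 1: p5→p2)
  step 4: p3  (read 0: p2→p3)
  step 5: p2  (read 0: p3→p2)   ← first repeat (p2 seen earlier)
  step 6: p4  (read 1: p2→p4)
  step 7: p2  (read 1: p4→p2)

The earliest repeat is at step j = 5: M is in p2, which it already visited at step i = 3.
With |Q| = 6, pigeonhole forces a state repeat no later than step 6; the substring read between the first and second visits to that state can be pumped.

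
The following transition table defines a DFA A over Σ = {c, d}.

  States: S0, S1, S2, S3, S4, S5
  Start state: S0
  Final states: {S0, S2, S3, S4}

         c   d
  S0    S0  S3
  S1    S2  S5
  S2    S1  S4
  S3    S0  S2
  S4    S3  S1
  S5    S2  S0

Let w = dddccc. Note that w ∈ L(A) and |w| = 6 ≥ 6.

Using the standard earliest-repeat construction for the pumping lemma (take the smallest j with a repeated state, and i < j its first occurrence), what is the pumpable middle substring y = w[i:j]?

Run of A on w = d d d c c c:
  step 0: S0  (start)
  step 1: S3  (read d: S0→S3)
  step 2: S2  (read d: S3→S2)
  step 3: S4  (read d: S2→S4)
  step 4: S3  (read c: S4→S3)   ← first repeat (S3 seen earlier)
  step 5: S0  (read c: S3→S0)
  step 6: S0  (read c: S0→S0)

So i = 1, j = 4, giving x = w[0:1] = d, y = w[1:4] = ddc, z = w[4:6] = cc.
Check: |xy| = 4 ≤ 6 and |y| = 3 ≥ 1. Reading y takes A from S3 back to S3, so every xyⁱz is accepted.

ddc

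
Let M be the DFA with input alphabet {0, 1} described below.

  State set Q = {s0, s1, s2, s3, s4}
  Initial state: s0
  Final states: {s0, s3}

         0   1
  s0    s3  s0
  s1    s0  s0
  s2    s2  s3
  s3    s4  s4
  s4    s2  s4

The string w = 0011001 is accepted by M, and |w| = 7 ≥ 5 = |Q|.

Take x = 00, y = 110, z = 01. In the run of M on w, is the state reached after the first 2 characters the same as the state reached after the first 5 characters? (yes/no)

State sequence: s0 -0-> s3 -0-> s4 -1-> s4 -1-> s4 -0-> s2

After x (step 2): s4. After xy (step 5): s2.
They differ (s4 ≠ s2), so y is not a cycle from the state after x; this split is not the one the pumping-lemma construction produces, and pumping y need not keep the string in L(M).

no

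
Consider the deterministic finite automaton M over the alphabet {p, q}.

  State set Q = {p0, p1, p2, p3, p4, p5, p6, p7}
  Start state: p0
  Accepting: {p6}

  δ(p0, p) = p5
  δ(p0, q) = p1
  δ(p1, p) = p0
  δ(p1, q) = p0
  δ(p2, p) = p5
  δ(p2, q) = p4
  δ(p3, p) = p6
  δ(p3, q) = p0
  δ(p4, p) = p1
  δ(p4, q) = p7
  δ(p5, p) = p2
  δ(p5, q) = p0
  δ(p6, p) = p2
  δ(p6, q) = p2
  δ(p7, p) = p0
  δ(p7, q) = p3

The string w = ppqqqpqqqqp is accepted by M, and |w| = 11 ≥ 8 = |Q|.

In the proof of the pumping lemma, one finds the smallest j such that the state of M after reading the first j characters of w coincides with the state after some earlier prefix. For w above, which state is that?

p2

Run of M on w = p p q q q p q q q q p:
  step 0: p0  (start)
  step 1: p5  (read p: p0→p5)
  step 2: p2  (read p: p5→p2)
  step 3: p4  (read q: p2→p4)
  step 4: p7  (read q: p4→p7)
  step 5: p3  (read q: p7→p3)
  step 6: p6  (read p: p3→p6)
  step 7: p2  (read q: p6→p2)   ← first repeat (p2 seen earlier)
  step 8: p4  (read q: p2→p4)
  step 9: p7  (read q: p4→p7)
  step 10: p3  (read q: p7→p3)
  step 11: p6  (read p: p3→p6)

The earliest repeat is at step j = 7: M is in p2, which it already visited at step i = 2.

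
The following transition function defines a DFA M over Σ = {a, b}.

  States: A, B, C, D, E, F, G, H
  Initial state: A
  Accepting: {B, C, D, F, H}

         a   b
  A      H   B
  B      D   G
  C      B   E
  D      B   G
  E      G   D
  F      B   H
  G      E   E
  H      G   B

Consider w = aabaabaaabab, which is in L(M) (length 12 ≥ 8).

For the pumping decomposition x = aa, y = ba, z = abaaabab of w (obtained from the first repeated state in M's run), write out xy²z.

aababaabaaabab

xy^2z = aa·ba·ba·abaaabab = aababaabaaabab.
Reading y = ba takes M from G back to G, so after x·y·y the machine is still in G, and z then leads to the accepting state D. Hence aababaabaaabab ∈ L(M).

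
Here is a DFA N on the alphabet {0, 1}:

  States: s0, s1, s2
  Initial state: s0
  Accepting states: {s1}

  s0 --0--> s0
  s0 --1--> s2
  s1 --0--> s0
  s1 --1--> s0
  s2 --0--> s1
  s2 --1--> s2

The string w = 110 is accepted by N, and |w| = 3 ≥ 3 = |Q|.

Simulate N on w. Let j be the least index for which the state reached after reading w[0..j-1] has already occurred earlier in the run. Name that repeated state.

State sequence: s0 -1-> s2 -1-> s2 -0-> s1
First repeat at step 2: s2 was already visited.

The earliest repeat is at step j = 2: N is in s2, which it already visited at step i = 1.
Pumping length from the standard proof: p = 3 (the number of states). The repeated state found above gives |xy| = j ≤ 3 and |y| = j − i ≥ 1.

s2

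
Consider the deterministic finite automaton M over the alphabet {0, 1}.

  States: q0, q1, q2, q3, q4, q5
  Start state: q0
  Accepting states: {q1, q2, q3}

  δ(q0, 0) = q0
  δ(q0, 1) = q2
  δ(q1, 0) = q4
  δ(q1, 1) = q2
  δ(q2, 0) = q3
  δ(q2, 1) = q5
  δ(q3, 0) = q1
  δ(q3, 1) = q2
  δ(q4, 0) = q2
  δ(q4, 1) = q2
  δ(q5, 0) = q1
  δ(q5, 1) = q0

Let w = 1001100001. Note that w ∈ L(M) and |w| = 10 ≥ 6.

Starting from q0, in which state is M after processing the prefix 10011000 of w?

Run of M on the first 8 characters of w = 1 0 0 1 1 0 0 0:
  step 0: q0  (start)
  step 1: q2  (read 1: q0→q2)
  step 2: q3  (read 0: q2→q3)
  step 3: q1  (read 0: q3→q1)
  step 4: q2  (read 1: q1→q2)
  step 5: q5  (read 1: q2→q5)
  step 6: q1  (read 0: q5→q1)
  step 7: q4  (read 0: q1→q4)
  step 8: q2  (read 0: q4→q2)

After reading 8 characters, M is in state q2.

q2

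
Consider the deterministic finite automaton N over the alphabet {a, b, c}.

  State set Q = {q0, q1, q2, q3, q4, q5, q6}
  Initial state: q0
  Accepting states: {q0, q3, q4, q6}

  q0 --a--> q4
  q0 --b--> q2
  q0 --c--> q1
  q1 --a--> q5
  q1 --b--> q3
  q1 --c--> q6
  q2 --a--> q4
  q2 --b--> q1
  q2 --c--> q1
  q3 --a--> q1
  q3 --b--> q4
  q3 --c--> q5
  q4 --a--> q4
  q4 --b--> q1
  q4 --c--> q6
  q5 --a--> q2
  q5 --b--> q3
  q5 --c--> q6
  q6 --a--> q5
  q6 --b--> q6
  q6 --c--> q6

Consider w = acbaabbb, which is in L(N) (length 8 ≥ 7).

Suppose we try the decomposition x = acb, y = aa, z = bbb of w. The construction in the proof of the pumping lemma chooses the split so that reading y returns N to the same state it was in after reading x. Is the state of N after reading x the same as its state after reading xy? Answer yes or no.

no

Run of N on the first 5 characters of w = a c b a a:
  step 0: q0  (start)
  step 1: q4  (read a: q0→q4)
  step 2: q6  (read c: q4→q6)
  step 3: q6  (read b: q6→q6)
  step 4: q5  (read a: q6→q5)
  step 5: q2  (read a: q5→q2)

After x (step 3): q6. After xy (step 5): q2.
They differ (q6 ≠ q2), so y is not a cycle from the state after x; this split is not the one the pumping-lemma construction produces, and pumping y need not keep the string in L(N).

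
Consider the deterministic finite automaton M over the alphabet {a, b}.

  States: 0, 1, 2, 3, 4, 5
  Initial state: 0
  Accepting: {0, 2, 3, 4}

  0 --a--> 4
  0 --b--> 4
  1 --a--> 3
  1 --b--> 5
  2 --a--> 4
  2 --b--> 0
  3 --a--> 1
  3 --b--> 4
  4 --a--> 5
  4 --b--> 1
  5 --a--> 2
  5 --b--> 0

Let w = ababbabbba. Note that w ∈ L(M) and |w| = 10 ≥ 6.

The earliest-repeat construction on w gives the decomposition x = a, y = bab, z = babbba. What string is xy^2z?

ababbabbabbba

xy^2z = a·bab·bab·babbba = ababbabbabbba.
Reading y = bab takes M from 4 back to 4, so after x·y·y the machine is still in 4, and z then leads to the accepting state 2. Hence ababbabbabbba ∈ L(M).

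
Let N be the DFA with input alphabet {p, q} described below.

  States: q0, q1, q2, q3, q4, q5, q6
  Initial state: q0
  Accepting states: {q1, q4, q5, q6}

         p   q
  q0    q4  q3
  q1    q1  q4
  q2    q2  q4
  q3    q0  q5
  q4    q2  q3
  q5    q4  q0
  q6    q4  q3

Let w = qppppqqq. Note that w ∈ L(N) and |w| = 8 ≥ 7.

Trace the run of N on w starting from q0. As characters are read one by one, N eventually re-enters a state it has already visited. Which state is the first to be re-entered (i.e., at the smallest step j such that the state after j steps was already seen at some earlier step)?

q0

Run of N on w = q p p p p q q q:
  step 0: q0  (start)
  step 1: q3  (read q: q0→q3)
  step 2: q0  (read p: q3→q0)   ← first repeat (q0 seen earlier)
  step 3: q4  (read p: q0→q4)
  step 4: q2  (read p: q4→q2)
  step 5: q2  (read p: q2→q2)
  step 6: q4  (read q: q2→q4)
  step 7: q3  (read q: q4→q3)
  step 8: q5  (read q: q3→q5)

The earliest repeat is at step j = 2: N is in q0, which it already visited at step i = 0.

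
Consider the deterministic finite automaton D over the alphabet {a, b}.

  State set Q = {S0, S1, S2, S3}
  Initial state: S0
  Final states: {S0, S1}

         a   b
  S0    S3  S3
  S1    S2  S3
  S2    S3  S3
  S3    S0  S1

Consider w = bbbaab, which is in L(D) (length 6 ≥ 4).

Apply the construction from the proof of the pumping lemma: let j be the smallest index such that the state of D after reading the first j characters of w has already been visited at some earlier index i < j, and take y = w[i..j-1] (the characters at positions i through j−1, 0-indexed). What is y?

bb

Run of D on w = b b b a a b:
  step 0: S0  (start)
  step 1: S3  (read b: S0→S3)
  step 2: S1  (read b: S3→S1)
  step 3: S3  (read b: S1→S3)   ← first repeat (S3 seen earlier)
  step 4: S0  (read a: S3→S0)
  step 5: S3  (read a: S0→S3)
  step 6: S1  (read b: S3→S1)

So i = 1, j = 3, giving x = w[0:1] = b, y = w[1:3] = bb, z = w[3:6] = aab.
Check: |xy| = 3 ≤ 4 and |y| = 2 ≥ 1. Reading y takes D from S3 back to S3, so every xyⁱz is accepted.
Pumping length from the standard proof: p = 4 (the number of states). The repeated state found above gives |xy| = j ≤ 4 and |y| = j − i ≥ 1.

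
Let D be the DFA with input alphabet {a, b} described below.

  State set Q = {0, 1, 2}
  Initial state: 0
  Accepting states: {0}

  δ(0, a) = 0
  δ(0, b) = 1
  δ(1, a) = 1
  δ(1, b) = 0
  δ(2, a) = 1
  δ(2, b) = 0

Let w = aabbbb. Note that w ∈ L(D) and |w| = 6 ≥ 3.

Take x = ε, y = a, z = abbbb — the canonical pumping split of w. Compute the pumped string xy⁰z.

xy⁰z = xz = ε·abbbb = abbbb.
Reading y = a takes D from 0 back to 0, so after x the machine is still in 0, and z then leads to the accepting state 0. Hence abbbb ∈ L(D).

abbbb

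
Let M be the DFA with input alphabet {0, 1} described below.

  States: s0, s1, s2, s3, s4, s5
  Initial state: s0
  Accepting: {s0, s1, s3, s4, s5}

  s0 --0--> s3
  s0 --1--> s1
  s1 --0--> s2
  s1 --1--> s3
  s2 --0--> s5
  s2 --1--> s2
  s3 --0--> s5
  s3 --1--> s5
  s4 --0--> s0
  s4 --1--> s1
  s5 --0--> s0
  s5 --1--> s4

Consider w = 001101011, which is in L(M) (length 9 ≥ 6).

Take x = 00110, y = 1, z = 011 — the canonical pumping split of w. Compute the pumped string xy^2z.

xy^2z = 00110·1·1·011 = 0011011011.
Reading y = 1 takes M from s2 back to s2, so after x·y·y the machine is still in s2, and z then leads to the accepting state s1. Hence 0011011011 ∈ L(M).

0011011011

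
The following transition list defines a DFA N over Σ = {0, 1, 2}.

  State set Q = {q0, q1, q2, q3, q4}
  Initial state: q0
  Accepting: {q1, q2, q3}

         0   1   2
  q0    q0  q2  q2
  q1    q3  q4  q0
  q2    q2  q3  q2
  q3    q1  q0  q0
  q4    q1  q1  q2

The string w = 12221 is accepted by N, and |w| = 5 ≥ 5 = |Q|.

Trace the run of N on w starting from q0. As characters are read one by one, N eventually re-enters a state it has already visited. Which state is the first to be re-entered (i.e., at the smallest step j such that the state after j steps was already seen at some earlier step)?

State sequence: q0 -1-> q2 -2-> q2 -2-> q2 -2-> q2 -1-> q3
First repeat at step 2: q2 was already visited.

The earliest repeat is at step j = 2: N is in q2, which it already visited at step i = 1.
Since N has 5 states, any run of length ≥ 5 visits 5+1 states, so by pigeonhole some state repeats within the first 5 steps — that repeat gives the pumpable loop.

q2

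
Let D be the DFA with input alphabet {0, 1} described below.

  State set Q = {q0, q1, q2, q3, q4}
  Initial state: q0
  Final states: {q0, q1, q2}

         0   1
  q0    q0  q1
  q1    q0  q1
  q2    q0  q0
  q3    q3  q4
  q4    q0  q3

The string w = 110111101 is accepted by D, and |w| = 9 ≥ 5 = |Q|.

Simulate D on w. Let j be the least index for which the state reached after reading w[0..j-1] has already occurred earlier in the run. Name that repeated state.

Run of D on w = 1 1 0 1 1 1 1 0 1:
  step 0: q0  (start)
  step 1: q1  (read 1: q0→q1)
  step 2: q1  (read 1: q1→q1)   ← first repeat (q1 seen earlier)
  step 3: q0  (read 0: q1→q0)
  step 4: q1  (read 1: q0→q1)
  step 5: q1  (read 1: q1→q1)
  step 6: q1  (read 1: q1→q1)
  step 7: q1  (read 1: q1→q1)
  step 8: q0  (read 0: q1→q0)
  step 9: q1  (read 1: q0→q1)

The earliest repeat is at step j = 2: D is in q1, which it already visited at step i = 1.
Pumping length from the standard proof: p = 5 (the number of states). The repeated state found above gives |xy| = j ≤ 5 and |y| = j − i ≥ 1.

q1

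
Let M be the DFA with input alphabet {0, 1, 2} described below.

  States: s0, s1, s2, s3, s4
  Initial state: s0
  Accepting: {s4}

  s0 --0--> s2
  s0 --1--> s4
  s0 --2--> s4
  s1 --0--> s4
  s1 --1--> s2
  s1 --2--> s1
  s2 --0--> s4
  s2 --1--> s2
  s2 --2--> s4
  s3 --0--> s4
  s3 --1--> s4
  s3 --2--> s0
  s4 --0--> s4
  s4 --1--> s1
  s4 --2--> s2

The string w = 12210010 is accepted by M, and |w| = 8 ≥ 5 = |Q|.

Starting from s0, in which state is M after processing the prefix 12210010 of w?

s4

Run of M on the first 8 characters of w = 1 2 2 1 0 0 1 0:
  step 0: s0  (start)
  step 1: s4  (read 1: s0→s4)
  step 2: s2  (read 2: s4→s2)
  step 3: s4  (read 2: s2→s4)
  step 4: s1  (read 1: s4→s1)
  step 5: s4  (read 0: s1→s4)
  step 6: s4  (read 0: s4→s4)
  step 7: s1  (read 1: s4→s1)
  step 8: s4  (read 0: s1→s4)

After reading 8 characters, M is in state s4.
(This kind of state-tracing is the core of the pumping-lemma construction: with 5 states, pigeonhole forces a repeat within the first 5 steps.)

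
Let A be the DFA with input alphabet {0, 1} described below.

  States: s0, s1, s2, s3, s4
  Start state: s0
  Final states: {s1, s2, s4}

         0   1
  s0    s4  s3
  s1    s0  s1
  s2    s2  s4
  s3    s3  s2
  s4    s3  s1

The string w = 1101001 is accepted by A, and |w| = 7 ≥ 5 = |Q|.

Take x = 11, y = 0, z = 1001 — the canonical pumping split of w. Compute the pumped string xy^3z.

xy^3z = 11·0·0·0·1001 = 110001001.
Reading y = 0 takes A from s2 back to s2, so after x·y·y·y the machine is still in s2, and z then leads to the accepting state s2. Hence 110001001 ∈ L(A).

110001001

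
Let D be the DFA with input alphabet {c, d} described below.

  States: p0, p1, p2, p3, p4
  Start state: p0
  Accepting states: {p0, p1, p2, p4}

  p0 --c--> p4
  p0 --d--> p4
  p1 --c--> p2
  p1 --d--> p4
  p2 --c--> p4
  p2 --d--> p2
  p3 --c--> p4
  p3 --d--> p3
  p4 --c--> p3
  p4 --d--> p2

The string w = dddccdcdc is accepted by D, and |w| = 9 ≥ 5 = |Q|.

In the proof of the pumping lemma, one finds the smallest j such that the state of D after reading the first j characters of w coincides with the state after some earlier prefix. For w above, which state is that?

Run of D on w = d d d c c d c d c:
  step 0: p0  (start)
  step 1: p4  (read d: p0→p4)
  step 2: p2  (read d: p4→p2)
  step 3: p2  (read d: p2→p2)   ← first repeat (p2 seen earlier)
  step 4: p4  (read c: p2→p4)
  step 5: p3  (read c: p4→p3)
  step 6: p3  (read d: p3→p3)
  step 7: p4  (read c: p3→p4)
  step 8: p2  (read d: p4→p2)
  step 9: p4  (read c: p2→p4)

The earliest repeat is at step j = 3: D is in p2, which it already visited at step i = 2.

p2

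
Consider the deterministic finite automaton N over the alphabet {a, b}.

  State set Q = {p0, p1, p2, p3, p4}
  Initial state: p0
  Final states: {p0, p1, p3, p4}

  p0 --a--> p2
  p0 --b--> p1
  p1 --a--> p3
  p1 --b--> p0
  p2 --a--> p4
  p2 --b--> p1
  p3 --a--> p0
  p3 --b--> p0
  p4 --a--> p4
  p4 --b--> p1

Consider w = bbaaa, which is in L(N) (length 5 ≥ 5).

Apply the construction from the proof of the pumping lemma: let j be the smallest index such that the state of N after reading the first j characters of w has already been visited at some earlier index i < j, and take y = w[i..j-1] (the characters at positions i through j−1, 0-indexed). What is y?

Run of N on w = b b a a a:
  step 0: p0  (start)
  step 1: p1  (read b: p0→p1)
  step 2: p0  (read b: p1→p0)   ← first repeat (p0 seen earlier)
  step 3: p2  (read a: p0→p2)
  step 4: p4  (read a: p2→p4)
  step 5: p4  (read a: p4→p4)

So i = 0, j = 2, giving x = w[0:0] = ε, y = w[0:2] = bb, z = w[2:5] = aaa.
Check: |xy| = 2 ≤ 5 and |y| = 2 ≥ 1. Reading y takes N from p0 back to p0, so every xyⁱz is accepted.

bb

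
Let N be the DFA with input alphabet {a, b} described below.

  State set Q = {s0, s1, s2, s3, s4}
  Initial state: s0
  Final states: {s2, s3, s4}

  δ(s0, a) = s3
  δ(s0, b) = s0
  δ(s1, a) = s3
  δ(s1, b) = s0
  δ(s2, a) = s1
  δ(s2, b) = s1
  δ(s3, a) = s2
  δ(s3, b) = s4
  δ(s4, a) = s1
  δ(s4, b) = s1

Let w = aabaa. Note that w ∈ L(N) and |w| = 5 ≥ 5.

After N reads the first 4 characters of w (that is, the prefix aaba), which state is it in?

s3

Run of N on the first 4 characters of w = a a b a:
  step 0: s0  (start)
  step 1: s3  (read a: s0→s3)
  step 2: s2  (read a: s3→s2)
  step 3: s1  (read b: s2→s1)
  step 4: s3  (read a: s1→s3)

After reading 4 characters, N is in state s3.
(This kind of state-tracing is the core of the pumping-lemma construction: with 5 states, pigeonhole forces a repeat within the first 5 steps.)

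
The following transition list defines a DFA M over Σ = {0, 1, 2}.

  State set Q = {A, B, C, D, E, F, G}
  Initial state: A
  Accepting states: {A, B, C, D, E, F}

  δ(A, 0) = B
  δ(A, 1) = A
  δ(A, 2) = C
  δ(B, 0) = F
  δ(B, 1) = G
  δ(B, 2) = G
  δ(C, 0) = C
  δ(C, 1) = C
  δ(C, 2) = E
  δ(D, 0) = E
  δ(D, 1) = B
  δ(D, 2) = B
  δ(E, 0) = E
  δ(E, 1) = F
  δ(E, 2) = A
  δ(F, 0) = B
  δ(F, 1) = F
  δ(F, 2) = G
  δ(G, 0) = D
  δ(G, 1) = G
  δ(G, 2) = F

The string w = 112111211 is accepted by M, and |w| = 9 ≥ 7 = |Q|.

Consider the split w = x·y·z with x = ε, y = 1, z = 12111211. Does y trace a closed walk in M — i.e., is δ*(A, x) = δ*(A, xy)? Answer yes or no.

Run of M on the first 1 characters of w = 1:
  step 0: A  (start)
  step 1: A  (read 1: A→A)

After x (step 0): A. After xy (step 1): A.
They match, so y = 1 drives M around a cycle from A back to itself; pumping y any number of times keeps M in A before reading z, and xyⁱz ∈ L(M) for every i ≥ 0.

yes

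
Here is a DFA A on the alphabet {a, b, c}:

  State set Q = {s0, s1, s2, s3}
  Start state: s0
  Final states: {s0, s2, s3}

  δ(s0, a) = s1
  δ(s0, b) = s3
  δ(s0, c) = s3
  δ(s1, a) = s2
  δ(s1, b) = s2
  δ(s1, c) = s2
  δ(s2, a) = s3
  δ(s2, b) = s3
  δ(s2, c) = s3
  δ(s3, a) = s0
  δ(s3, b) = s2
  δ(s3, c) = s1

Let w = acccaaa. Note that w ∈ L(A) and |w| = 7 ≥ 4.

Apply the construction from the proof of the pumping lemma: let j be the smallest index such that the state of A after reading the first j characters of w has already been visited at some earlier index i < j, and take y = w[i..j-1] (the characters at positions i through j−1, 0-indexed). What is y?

ccc

State sequence: s0 -a-> s1 -c-> s2 -c-> s3 -c-> s1 -a-> s2 -a-> s3 -a-> s0
First repeat at step 4: s1 was already visited.

So i = 1, j = 4, giving x = w[0:1] = a, y = w[1:4] = ccc, z = w[4:7] = aaa.
Check: |xy| = 4 ≤ 4 and |y| = 3 ≥ 1. Reading y takes A from s1 back to s1, so every xyⁱz is accepted.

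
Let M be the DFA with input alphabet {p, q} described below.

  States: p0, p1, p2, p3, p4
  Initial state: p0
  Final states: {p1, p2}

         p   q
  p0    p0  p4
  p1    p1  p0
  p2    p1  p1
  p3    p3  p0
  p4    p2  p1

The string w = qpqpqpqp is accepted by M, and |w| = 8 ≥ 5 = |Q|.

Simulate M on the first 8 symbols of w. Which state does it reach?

p2

State sequence: p0 -q-> p4 -p-> p2 -q-> p1 -p-> p1 -q-> p0 -p-> p0 -q-> p4 -p-> p2

After reading 8 characters, M is in state p2.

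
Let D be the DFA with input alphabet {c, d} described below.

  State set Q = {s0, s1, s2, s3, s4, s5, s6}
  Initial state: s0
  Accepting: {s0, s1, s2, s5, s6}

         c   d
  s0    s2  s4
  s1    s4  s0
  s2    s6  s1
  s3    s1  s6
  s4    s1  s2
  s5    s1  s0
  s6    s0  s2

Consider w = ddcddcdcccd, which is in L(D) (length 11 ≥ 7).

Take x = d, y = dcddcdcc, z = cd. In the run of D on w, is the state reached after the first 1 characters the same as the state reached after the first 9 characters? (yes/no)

no

Run of D on the first 9 characters of w = d d c d d c d c c:
  step 0: s0  (start)
  step 1: s4  (read d: s0→s4)
  step 2: s2  (read d: s4→s2)
  step 3: s6  (read c: s2→s6)
  step 4: s2  (read d: s6→s2)
  step 5: s1  (read d: s2→s1)
  step 6: s4  (read c: s1→s4)
  step 7: s2  (read d: s4→s2)
  step 8: s6  (read c: s2→s6)
  step 9: s0  (read c: s6→s0)

After x (step 1): s4. After xy (step 9): s0.
They differ (s4 ≠ s0), so y is not a cycle from the state after x; this split is not the one the pumping-lemma construction produces, and pumping y need not keep the string in L(D).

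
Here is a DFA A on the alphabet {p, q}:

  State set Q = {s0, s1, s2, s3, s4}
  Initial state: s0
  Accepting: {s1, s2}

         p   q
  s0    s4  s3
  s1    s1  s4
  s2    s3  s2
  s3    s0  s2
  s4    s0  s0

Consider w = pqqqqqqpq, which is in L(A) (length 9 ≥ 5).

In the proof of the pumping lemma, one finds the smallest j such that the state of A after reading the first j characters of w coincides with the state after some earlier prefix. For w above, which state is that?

State sequence: s0 -p-> s4 -q-> s0 -q-> s3 -q-> s2 -q-> s2 -q-> s2 -q-> s2 -p-> s3 -q-> s2
First repeat at step 2: s0 was already visited.

The earliest repeat is at step j = 2: A is in s0, which it already visited at step i = 0.
Since A has 5 states, any run of length ≥ 5 visits 5+1 states, so by pigeonhole some state repeats within the first 5 steps — that repeat gives the pumpable loop.

s0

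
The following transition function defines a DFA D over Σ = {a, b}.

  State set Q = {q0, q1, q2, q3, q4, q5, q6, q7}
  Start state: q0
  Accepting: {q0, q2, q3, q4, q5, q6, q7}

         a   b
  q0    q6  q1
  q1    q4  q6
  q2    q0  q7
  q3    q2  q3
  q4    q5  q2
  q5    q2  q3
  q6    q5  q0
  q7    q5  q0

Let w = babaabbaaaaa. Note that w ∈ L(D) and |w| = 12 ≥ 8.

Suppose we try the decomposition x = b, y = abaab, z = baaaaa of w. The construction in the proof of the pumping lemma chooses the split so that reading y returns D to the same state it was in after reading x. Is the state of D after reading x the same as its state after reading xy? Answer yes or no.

no

Run of D on the first 6 characters of w = b a b a a b:
  step 0: q0  (start)
  step 1: q1  (read b: q0→q1)
  step 2: q4  (read a: q1→q4)
  step 3: q2  (read b: q4→q2)
  step 4: q0  (read a: q2→q0)
  step 5: q6  (read a: q0→q6)
  step 6: q0  (read b: q6→q0)

After x (step 1): q1. After xy (step 6): q0.
They differ (q1 ≠ q0), so y is not a cycle from the state after x; this split is not the one the pumping-lemma construction produces, and pumping y need not keep the string in L(D).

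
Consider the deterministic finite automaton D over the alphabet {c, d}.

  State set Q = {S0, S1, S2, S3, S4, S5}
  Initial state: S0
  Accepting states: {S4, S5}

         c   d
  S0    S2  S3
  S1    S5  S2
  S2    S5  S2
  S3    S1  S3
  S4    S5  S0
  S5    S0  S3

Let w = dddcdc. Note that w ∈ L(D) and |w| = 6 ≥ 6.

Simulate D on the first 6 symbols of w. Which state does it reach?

S5

State sequence: S0 -d-> S3 -d-> S3 -d-> S3 -c-> S1 -d-> S2 -c-> S5

After reading 6 characters, D is in state S5.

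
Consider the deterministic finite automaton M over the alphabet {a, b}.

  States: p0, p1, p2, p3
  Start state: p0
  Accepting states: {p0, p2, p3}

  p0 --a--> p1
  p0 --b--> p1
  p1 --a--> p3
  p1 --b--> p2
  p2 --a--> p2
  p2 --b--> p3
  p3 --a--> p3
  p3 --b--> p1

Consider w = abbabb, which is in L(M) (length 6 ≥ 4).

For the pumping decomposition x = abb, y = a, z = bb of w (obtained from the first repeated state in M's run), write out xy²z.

abbaabb

xy^2z = abb·a·a·bb = abbaabb.
Reading y = a takes M from p3 back to p3, so after x·y·y the machine is still in p3, and z then leads to the accepting state p2. Hence abbaabb ∈ L(M).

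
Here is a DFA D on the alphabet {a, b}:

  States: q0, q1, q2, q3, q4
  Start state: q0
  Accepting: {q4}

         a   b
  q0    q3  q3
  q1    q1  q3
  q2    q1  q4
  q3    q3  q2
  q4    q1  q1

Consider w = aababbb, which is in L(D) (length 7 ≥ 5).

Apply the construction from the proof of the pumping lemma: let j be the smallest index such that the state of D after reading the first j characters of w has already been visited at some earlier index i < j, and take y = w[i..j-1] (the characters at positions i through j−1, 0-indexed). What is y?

a

State sequence: q0 -a-> q3 -a-> q3 -b-> q2 -a-> q1 -b-> q3 -b-> q2 -b-> q4
First repeat at step 2: q3 was already visited.

So i = 1, j = 2, giving x = w[0:1] = a, y = w[1:2] = a, z = w[2:7] = babbb.
Check: |xy| = 2 ≤ 5 and |y| = 1 ≥ 1. Reading y takes D from q3 back to q3, so every xyⁱz is accepted.
Since D has 5 states, any run of length ≥ 5 visits 5+1 states, so by pigeonhole some state repeats within the first 5 steps — that repeat gives the pumpable loop.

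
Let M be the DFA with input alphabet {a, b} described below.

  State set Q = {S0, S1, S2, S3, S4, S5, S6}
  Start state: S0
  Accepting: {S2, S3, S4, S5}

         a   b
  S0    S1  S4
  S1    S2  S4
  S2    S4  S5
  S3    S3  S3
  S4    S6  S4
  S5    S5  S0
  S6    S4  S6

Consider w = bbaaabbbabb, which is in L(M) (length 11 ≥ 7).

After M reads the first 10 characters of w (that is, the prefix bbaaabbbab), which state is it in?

S4

State sequence: S0 -b-> S4 -b-> S4 -a-> S6 -a-> S4 -a-> S6 -b-> S6 -b-> S6 -b-> S6 -a-> S4 -b-> S4

After reading 10 characters, M is in state S4.
(This kind of state-tracing is the core of the pumping-lemma construction: with 7 states, pigeonhole forces a repeat within the first 7 steps.)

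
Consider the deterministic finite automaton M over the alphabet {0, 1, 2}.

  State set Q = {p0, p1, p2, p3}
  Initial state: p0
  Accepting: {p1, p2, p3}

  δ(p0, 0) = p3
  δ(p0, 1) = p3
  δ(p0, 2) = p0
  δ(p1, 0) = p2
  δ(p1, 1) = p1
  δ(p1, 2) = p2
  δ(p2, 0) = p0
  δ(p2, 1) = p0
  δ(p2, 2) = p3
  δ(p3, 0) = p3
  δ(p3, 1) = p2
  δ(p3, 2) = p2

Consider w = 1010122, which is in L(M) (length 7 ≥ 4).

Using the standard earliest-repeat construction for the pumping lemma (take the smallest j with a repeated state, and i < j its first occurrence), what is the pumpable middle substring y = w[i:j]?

0

Run of M on w = 1 0 1 0 1 2 2:
  step 0: p0  (start)
  step 1: p3  (read 1: p0→p3)
  step 2: p3  (read 0: p3→p3)   ← first repeat (p3 seen earlier)
  step 3: p2  (read 1: p3→p2)
  step 4: p0  (read 0: p2→p0)
  step 5: p3  (read 1: p0→p3)
  step 6: p2  (read 2: p3→p2)
  step 7: p3  (read 2: p2→p3)

So i = 1, j = 2, giving x = w[0:1] = 1, y = w[1:2] = 0, z = w[2:7] = 10122.
Check: |xy| = 2 ≤ 4 and |y| = 1 ≥ 1. Reading y takes M from p3 back to p3, so every xyⁱz is accepted.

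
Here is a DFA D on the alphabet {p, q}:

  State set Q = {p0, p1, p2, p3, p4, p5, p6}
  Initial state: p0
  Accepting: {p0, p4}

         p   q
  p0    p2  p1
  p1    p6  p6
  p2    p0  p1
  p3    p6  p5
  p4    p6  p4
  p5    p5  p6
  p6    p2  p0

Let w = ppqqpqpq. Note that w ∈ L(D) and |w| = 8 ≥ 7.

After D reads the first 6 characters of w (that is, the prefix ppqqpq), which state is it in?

p1

State sequence: p0 -p-> p2 -p-> p0 -q-> p1 -q-> p6 -p-> p2 -q-> p1

After reading 6 characters, D is in state p1.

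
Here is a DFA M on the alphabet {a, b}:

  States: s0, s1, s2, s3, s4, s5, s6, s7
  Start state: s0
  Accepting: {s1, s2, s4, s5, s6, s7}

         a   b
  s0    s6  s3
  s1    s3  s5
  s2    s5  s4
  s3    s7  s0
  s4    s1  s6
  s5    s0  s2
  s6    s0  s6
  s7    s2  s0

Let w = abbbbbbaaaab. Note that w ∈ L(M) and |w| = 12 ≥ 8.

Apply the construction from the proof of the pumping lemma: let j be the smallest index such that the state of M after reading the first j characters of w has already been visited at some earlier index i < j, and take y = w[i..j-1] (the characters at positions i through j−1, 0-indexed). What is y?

State sequence: s0 -a-> s6 -b-> s6 -b-> s6 -b-> s6 -b-> s6 -b-> s6 -b-> s6 -a-> s0 -a-> s6 -a-> s0 -a-> s6 -b-> s6
First repeat at step 2: s6 was already visited.

So i = 1, j = 2, giving x = w[0:1] = a, y = w[1:2] = b, z = w[2:12] = bbbbbaaaab.
Check: |xy| = 2 ≤ 8 and |y| = 1 ≥ 1. Reading y takes M from s6 back to s6, so every xyⁱz is accepted.

b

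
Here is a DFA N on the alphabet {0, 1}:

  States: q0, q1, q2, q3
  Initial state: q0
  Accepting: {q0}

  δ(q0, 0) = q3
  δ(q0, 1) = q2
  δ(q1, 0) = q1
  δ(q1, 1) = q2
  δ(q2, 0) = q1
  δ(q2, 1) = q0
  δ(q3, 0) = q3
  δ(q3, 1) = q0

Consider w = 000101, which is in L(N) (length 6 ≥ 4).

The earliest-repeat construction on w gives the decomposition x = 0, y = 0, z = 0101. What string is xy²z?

0000101

xy^2z = 0·0·0·0101 = 0000101.
Reading y = 0 takes N from q3 back to q3, so after x·y·y the machine is still in q3, and z then leads to the accepting state q0. Hence 0000101 ∈ L(N).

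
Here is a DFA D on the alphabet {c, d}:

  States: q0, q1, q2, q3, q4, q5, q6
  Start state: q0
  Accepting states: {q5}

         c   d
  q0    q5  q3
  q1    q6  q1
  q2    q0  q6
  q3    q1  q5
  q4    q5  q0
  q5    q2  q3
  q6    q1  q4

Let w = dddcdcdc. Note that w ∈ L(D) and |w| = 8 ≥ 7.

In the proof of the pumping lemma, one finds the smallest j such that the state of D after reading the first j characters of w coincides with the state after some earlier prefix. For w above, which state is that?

q3

Run of D on w = d d d c d c d c:
  step 0: q0  (start)
  step 1: q3  (read d: q0→q3)
  step 2: q5  (read d: q3→q5)
  step 3: q3  (read d: q5→q3)   ← first repeat (q3 seen earlier)
  step 4: q1  (read c: q3→q1)
  step 5: q1  (read d: q1→q1)
  step 6: q6  (read c: q1→q6)
  step 7: q4  (read d: q6→q4)
  step 8: q5  (read c: q4→q5)

The earliest repeat is at step j = 3: D is in q3, which it already visited at step i = 1.
The DFA has 7 states, so the proof of the pumping lemma guarantees a repeated state among the first 7+1 visited; the segment between the two visits is the pumpable y.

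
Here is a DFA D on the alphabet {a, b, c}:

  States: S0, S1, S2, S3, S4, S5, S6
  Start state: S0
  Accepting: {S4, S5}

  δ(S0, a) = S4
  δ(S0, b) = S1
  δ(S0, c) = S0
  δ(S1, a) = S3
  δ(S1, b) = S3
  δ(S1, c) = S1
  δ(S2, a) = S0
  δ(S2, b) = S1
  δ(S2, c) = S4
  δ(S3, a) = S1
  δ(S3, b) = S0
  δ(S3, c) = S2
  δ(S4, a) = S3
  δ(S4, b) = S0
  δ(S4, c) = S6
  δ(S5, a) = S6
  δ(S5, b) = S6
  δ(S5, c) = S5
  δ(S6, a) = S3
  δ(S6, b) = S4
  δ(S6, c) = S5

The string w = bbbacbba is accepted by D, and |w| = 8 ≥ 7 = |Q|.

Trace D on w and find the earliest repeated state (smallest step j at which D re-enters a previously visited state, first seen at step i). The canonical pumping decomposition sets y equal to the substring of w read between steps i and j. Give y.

bbb

State sequence: S0 -b-> S1 -b-> S3 -b-> S0 -a-> S4 -c-> S6 -b-> S4 -b-> S0 -a-> S4
First repeat at step 3: S0 was already visited.

So i = 0, j = 3, giving x = w[0:0] = ε, y = w[0:3] = bbb, z = w[3:8] = acbba.
Check: |xy| = 3 ≤ 7 and |y| = 3 ≥ 1. Reading y takes D from S0 back to S0, so every xyⁱz is accepted.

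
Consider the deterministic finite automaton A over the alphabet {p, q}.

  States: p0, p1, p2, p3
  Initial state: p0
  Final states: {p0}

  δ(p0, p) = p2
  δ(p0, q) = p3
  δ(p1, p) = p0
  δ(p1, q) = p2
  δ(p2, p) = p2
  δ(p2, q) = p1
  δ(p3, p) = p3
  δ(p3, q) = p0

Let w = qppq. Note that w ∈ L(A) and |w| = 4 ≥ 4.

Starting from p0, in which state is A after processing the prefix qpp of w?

Run of A on the first 3 characters of w = q p p:
  step 0: p0  (start)
  step 1: p3  (read q: p0→p3)
  step 2: p3  (read p: p3→p3)
  step 3: p3  (read p: p3→p3)

After reading 3 characters, A is in state p3.

p3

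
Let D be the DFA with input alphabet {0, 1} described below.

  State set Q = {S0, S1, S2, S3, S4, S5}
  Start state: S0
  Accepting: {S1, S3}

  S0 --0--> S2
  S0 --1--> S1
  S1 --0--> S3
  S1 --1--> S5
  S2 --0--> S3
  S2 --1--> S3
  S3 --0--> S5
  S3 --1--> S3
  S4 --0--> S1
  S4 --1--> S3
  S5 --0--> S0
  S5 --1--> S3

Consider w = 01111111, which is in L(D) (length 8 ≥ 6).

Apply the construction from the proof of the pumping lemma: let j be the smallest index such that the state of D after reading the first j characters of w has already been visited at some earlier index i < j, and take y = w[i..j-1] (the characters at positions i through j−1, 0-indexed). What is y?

State sequence: S0 -0-> S2 -1-> S3 -1-> S3 -1-> S3 -1-> S3 -1-> S3 -1-> S3 -1-> S3
First repeat at step 3: S3 was already visited.

So i = 2, j = 3, giving x = w[0:2] = 01, y = w[2:3] = 1, z = w[3:8] = 11111.
Check: |xy| = 3 ≤ 6 and |y| = 1 ≥ 1. Reading y takes D from S3 back to S3, so every xyⁱz is accepted.

1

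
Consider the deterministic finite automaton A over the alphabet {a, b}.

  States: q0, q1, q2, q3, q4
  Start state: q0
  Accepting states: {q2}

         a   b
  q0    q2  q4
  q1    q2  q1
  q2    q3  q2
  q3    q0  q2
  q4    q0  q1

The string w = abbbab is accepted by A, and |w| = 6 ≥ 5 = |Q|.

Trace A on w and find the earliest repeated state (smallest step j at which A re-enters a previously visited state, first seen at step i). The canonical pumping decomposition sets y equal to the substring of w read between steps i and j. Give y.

State sequence: q0 -a-> q2 -b-> q2 -b-> q2 -b-> q2 -a-> q3 -b-> q2
First repeat at step 2: q2 was already visited.

So i = 1, j = 2, giving x = w[0:1] = a, y = w[1:2] = b, z = w[2:6] = bbab.
Check: |xy| = 2 ≤ 5 and |y| = 1 ≥ 1. Reading y takes A from q2 back to q2, so every xyⁱz is accepted.
Pumping length from the standard proof: p = 5 (the number of states). The repeated state found above gives |xy| = j ≤ 5 and |y| = j − i ≥ 1.

b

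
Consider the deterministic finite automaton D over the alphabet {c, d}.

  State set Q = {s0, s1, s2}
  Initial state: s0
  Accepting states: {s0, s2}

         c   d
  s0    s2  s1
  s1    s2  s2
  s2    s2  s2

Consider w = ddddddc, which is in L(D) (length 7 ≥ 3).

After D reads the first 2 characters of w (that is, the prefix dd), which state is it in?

s2

Run of D on the first 2 characters of w = d d:
  step 0: s0  (start)
  step 1: s1  (read d: s0→s1)
  step 2: s2  (read d: s1→s2)

After reading 2 characters, D is in state s2.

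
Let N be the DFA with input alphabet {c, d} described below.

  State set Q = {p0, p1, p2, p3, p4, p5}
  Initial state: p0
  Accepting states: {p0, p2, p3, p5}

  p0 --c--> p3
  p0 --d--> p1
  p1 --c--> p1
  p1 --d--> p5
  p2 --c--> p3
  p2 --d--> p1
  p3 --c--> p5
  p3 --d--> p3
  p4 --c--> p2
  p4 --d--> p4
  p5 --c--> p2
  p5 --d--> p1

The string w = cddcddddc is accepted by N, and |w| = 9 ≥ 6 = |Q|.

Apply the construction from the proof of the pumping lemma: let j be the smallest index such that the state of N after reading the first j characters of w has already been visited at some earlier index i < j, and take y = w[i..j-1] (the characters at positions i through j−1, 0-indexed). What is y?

State sequence: p0 -c-> p3 -d-> p3 -d-> p3 -c-> p5 -d-> p1 -d-> p5 -d-> p1 -d-> p5 -c-> p2
First repeat at step 2: p3 was already visited.

So i = 1, j = 2, giving x = w[0:1] = c, y = w[1:2] = d, z = w[2:9] = dcddddc.
Check: |xy| = 2 ≤ 6 and |y| = 1 ≥ 1. Reading y takes N from p3 back to p3, so every xyⁱz is accepted.

d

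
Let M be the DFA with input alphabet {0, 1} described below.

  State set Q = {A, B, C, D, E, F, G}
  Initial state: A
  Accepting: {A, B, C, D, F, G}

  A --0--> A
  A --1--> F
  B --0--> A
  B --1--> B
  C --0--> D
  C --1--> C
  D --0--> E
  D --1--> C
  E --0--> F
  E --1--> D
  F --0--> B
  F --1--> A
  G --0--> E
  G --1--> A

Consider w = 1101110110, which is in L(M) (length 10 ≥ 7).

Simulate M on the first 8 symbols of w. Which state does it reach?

State sequence: A -1-> F -1-> A -0-> A -1-> F -1-> A -1-> F -0-> B -1-> B

After reading 8 characters, M is in state B.

B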